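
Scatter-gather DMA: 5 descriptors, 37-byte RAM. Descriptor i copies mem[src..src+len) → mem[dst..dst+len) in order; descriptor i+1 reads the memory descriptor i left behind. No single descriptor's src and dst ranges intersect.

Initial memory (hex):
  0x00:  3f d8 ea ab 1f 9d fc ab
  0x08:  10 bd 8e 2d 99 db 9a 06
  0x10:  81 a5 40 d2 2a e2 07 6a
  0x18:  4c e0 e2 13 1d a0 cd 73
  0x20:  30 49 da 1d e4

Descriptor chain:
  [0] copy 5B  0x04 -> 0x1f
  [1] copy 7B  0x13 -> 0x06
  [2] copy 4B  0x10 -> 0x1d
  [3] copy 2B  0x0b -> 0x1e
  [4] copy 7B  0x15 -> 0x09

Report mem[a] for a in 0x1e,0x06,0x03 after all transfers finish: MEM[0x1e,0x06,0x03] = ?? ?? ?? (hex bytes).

MEM[0x1e,0x06,0x03] = 4c d2 ab

  after D0: wrote 5B at 0x1f = 1f9dfcab10
  after D1: wrote 7B at 0x06 = d22ae2076a4ce0
  after D2: wrote 4B at 0x1d = 81a540d2
  after D3: wrote 2B at 0x1e = 4ce0
  after D4: wrote 7B at 0x09 = e2076a4ce0e213
query mem[0x1e]=0x4c, mem[0x06]=0xd2, mem[0x03]=0xab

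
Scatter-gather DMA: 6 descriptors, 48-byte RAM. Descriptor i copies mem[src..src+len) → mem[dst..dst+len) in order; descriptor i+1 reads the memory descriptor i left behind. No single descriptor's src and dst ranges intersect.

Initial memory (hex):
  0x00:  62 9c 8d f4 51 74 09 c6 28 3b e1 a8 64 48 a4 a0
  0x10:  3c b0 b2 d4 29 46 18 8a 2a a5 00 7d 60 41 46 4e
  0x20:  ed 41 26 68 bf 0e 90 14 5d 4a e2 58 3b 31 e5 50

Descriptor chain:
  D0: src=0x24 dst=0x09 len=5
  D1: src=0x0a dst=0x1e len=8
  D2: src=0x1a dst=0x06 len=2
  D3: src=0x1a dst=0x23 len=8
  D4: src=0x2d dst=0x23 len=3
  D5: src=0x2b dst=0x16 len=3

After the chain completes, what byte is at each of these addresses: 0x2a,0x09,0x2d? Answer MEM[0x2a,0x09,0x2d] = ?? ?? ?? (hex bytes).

MEM[0x2a,0x09,0x2d] = 5d bf 31

D0: mem[0x09..0x0d] <- [bf 0e 90 14 5d]
D1: mem[0x1e..0x25] <- [0e 90 14 5d a4 a0 3c b0]
D2: mem[0x06..0x07] <- [00 7d]
D3: mem[0x23..0x2a] <- [00 7d 60 41 0e 90 14 5d]
D4: mem[0x23..0x25] <- [31 e5 50]
D5: mem[0x16..0x18] <- [58 3b 31]
query mem[0x2a]=0x5d, mem[0x09]=0xbf, mem[0x2d]=0x31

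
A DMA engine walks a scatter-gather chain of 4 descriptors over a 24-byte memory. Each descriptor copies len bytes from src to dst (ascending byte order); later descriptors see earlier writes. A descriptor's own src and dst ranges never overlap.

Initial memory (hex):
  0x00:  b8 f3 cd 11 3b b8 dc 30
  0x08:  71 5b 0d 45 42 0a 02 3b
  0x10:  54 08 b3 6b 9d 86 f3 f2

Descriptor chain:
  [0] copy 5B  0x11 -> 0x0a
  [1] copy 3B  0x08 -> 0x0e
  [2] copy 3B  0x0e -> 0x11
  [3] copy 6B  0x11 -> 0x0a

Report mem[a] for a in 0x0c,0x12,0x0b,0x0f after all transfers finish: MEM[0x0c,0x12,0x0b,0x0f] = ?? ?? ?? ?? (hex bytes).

MEM[0x0c,0x12,0x0b,0x0f] = 08 5b 5b f3

#0 dst[0x0a+5] := {0x08,0xb3,0x6b,0x9d,0x86}
#1 dst[0x0e+3] := {0x71,0x5b,0x08}
#2 dst[0x11+3] := {0x71,0x5b,0x08}
#3 dst[0x0a+6] := {0x71,0x5b,0x08,0x9d,0x86,0xf3}
query mem[0x0c]=0x08, mem[0x12]=0x5b, mem[0x0b]=0x5b, mem[0x0f]=0xf3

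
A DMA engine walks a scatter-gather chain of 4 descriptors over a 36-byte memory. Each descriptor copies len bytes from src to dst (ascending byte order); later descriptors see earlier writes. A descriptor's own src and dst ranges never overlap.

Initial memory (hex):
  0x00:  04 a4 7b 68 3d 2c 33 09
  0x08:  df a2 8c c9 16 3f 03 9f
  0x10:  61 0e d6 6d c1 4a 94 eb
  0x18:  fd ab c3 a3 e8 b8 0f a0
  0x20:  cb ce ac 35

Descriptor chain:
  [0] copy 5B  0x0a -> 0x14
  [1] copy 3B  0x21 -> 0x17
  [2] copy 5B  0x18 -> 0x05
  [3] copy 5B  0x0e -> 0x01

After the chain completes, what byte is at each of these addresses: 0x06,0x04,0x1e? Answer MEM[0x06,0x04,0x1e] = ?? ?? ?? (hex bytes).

  after D0: wrote 5B at 0x14 = 8cc9163f03
  after D1: wrote 3B at 0x17 = ceac35
  after D2: wrote 5B at 0x05 = ac35c3a3e8
  after D3: wrote 5B at 0x01 = 039f610ed6
query mem[0x06]=0x35, mem[0x04]=0x0e, mem[0x1e]=0x0f

MEM[0x06,0x04,0x1e] = 35 0e 0f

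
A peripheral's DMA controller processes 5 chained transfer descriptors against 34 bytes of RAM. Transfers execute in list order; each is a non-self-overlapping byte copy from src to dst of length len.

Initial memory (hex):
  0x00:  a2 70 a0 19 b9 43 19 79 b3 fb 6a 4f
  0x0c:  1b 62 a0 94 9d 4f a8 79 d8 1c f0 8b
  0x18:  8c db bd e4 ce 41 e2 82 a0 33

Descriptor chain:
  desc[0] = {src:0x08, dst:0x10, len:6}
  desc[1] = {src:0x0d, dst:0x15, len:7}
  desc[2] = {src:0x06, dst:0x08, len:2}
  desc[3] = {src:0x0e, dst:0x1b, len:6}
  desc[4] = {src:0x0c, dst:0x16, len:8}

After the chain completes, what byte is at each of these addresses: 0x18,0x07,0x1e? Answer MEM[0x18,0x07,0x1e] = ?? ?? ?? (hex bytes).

[0] 0x08->0x10 len=6 : b3 fb 6a 4f 1b 62
[1] 0x0d->0x15 len=7 : 62 a0 94 b3 fb 6a 4f
[2] 0x06->0x08 len=2 : 19 79
[3] 0x0e->0x1b len=6 : a0 94 b3 fb 6a 4f
[4] 0x0c->0x16 len=8 : 1b 62 a0 94 b3 fb 6a 4f
query mem[0x18]=0xa0, mem[0x07]=0x79, mem[0x1e]=0xfb

MEM[0x18,0x07,0x1e] = a0 79 fb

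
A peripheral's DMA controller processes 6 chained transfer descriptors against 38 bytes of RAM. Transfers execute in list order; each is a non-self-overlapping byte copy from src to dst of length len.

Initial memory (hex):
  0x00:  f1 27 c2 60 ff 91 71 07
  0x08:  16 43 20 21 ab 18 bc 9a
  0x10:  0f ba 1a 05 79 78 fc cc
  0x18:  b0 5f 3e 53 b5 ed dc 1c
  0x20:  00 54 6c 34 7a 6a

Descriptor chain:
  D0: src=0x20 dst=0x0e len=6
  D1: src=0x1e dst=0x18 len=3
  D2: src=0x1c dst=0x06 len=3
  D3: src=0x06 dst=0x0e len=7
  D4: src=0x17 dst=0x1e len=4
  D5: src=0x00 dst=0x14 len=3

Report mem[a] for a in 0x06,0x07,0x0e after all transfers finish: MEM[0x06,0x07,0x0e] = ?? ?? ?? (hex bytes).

  after D0: wrote 6B at 0x0e = 00546c347a6a
  after D1: wrote 3B at 0x18 = dc1c00
  after D2: wrote 3B at 0x06 = b5eddc
  after D3: wrote 7B at 0x0e = b5eddc432021ab
  after D4: wrote 4B at 0x1e = ccdc1c00
  after D5: wrote 3B at 0x14 = f127c2
query mem[0x06]=0xb5, mem[0x07]=0xed, mem[0x0e]=0xb5

MEM[0x06,0x07,0x0e] = b5 ed b5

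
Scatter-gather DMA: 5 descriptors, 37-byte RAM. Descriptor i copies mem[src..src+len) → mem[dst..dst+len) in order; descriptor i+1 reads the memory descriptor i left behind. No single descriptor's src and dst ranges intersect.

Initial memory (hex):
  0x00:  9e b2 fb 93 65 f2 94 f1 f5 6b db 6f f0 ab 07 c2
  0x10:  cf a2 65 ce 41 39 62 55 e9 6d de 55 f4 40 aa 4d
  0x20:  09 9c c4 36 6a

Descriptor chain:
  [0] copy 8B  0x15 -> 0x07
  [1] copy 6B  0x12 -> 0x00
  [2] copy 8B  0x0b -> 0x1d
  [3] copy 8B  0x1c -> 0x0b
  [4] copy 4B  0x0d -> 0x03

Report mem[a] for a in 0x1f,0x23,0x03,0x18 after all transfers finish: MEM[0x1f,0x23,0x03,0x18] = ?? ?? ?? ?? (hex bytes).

MEM[0x1f,0x23,0x03,0x18] = 55 a2 de e9

[0] 0x15->0x07 len=8 : 39 62 55 e9 6d de 55 f4
[1] 0x12->0x00 len=6 : 65 ce 41 39 62 55
[2] 0x0b->0x1d len=8 : 6d de 55 f4 c2 cf a2 65
[3] 0x1c->0x0b len=8 : f4 6d de 55 f4 c2 cf a2
[4] 0x0d->0x03 len=4 : de 55 f4 c2
query mem[0x1f]=0x55, mem[0x23]=0xa2, mem[0x03]=0xde, mem[0x18]=0xe9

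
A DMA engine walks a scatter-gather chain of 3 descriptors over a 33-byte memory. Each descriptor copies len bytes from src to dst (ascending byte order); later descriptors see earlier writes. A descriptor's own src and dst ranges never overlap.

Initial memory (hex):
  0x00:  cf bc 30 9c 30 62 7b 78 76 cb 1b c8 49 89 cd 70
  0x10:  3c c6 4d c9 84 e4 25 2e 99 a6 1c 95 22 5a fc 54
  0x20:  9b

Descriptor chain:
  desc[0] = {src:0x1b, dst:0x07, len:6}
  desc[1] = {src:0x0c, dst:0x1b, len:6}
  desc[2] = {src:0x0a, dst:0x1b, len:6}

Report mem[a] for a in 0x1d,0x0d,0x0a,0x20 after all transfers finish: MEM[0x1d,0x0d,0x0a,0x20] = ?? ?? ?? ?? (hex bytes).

[0] 0x1b->0x07 len=6 : 95 22 5a fc 54 9b
[1] 0x0c->0x1b len=6 : 9b 89 cd 70 3c c6
[2] 0x0a->0x1b len=6 : fc 54 9b 89 cd 70
query mem[0x1d]=0x9b, mem[0x0d]=0x89, mem[0x0a]=0xfc, mem[0x20]=0x70

MEM[0x1d,0x0d,0x0a,0x20] = 9b 89 fc 70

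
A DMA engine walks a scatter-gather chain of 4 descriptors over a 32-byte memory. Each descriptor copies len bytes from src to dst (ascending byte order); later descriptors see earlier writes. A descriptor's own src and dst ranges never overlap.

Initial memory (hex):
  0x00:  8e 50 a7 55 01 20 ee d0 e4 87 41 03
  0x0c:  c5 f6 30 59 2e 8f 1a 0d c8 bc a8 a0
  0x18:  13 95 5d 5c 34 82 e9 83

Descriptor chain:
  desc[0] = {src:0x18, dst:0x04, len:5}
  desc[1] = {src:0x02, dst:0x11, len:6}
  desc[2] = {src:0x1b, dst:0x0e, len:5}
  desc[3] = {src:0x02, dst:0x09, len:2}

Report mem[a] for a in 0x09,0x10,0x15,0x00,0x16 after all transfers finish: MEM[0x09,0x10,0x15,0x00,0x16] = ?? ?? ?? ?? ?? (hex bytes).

  after D0: wrote 5B at 0x04 = 13955d5c34
  after D1: wrote 6B at 0x11 = a75513955d5c
  after D2: wrote 5B at 0x0e = 5c3482e983
  after D3: wrote 2B at 0x09 = a755
query mem[0x09]=0xa7, mem[0x10]=0x82, mem[0x15]=0x5d, mem[0x00]=0x8e, mem[0x16]=0x5c

MEM[0x09,0x10,0x15,0x00,0x16] = a7 82 5d 8e 5c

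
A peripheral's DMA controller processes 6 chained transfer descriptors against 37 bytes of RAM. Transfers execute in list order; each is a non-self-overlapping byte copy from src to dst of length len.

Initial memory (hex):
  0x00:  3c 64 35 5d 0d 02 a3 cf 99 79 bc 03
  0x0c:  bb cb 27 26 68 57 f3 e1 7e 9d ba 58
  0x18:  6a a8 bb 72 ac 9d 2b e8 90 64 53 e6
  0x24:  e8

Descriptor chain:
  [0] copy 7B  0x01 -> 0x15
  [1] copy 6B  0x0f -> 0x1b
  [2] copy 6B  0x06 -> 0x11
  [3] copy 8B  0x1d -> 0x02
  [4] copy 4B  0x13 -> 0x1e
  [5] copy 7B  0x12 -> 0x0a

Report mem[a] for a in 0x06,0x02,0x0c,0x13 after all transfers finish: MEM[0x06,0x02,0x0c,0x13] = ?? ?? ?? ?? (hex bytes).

  after D0: wrote 7B at 0x15 = 64355d0d02a3cf
  after D1: wrote 6B at 0x1b = 266857f3e17e
  after D2: wrote 6B at 0x11 = a3cf9979bc03
  after D3: wrote 8B at 0x02 = 57f3e17e6453e6e8
  after D4: wrote 4B at 0x1e = 9979bc03
  after D5: wrote 7B at 0x0a = cf9979bc035d0d
query mem[0x06]=0x64, mem[0x02]=0x57, mem[0x0c]=0x79, mem[0x13]=0x99

MEM[0x06,0x02,0x0c,0x13] = 64 57 79 99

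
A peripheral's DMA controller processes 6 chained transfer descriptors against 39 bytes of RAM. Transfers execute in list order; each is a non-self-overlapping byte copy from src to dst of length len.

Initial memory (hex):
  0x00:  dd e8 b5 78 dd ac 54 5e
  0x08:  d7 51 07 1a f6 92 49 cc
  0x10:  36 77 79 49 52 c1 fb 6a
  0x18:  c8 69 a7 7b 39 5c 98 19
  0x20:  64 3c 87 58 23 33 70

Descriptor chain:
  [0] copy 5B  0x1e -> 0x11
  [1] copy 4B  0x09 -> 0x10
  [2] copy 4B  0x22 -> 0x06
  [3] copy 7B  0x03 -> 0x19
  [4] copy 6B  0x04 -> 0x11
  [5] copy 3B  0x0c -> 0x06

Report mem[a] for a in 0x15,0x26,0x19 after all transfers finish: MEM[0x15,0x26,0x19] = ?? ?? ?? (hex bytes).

MEM[0x15,0x26,0x19] = 23 70 78

  after D0: wrote 5B at 0x11 = 9819643c87
  after D1: wrote 4B at 0x10 = 51071af6
  after D2: wrote 4B at 0x06 = 87582333
  after D3: wrote 7B at 0x19 = 78ddac87582333
  after D4: wrote 6B at 0x11 = ddac87582333
  after D5: wrote 3B at 0x06 = f69249
query mem[0x15]=0x23, mem[0x26]=0x70, mem[0x19]=0x78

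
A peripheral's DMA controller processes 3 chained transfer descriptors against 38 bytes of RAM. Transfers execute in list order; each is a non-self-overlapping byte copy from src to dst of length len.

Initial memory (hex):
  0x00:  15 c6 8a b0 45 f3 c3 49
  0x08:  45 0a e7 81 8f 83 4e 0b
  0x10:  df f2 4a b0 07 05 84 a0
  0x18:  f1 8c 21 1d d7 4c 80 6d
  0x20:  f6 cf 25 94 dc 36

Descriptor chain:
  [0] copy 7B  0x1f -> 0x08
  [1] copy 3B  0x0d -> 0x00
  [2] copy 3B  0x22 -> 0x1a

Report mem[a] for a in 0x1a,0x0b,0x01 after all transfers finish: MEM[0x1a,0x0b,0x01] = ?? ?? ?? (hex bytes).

D0: mem[0x08..0x0e] <- [6d f6 cf 25 94 dc 36]
D1: mem[0x00..0x02] <- [dc 36 0b]
D2: mem[0x1a..0x1c] <- [25 94 dc]
query mem[0x1a]=0x25, mem[0x0b]=0x25, mem[0x01]=0x36

MEM[0x1a,0x0b,0x01] = 25 25 36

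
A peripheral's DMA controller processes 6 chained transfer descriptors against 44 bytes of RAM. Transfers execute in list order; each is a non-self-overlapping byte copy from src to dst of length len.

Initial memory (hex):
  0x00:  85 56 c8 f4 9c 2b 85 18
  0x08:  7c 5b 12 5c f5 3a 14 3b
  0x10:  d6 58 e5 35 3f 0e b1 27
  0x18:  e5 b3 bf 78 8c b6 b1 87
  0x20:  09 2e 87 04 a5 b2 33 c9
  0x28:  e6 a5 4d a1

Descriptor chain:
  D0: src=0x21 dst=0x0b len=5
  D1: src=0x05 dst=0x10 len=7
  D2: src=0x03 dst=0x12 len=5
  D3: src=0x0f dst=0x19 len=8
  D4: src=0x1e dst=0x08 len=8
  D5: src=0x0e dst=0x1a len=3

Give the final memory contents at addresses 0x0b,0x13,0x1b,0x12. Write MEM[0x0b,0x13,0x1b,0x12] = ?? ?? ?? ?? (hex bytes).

MEM[0x0b,0x13,0x1b,0x12] = 2e 9c b2 f4

[0] 0x21->0x0b len=5 : 2e 87 04 a5 b2
[1] 0x05->0x10 len=7 : 2b 85 18 7c 5b 12 2e
[2] 0x03->0x12 len=5 : f4 9c 2b 85 18
[3] 0x0f->0x19 len=8 : b2 2b 85 f4 9c 2b 85 18
[4] 0x1e->0x08 len=8 : 2b 85 18 2e 87 04 a5 b2
[5] 0x0e->0x1a len=3 : a5 b2 2b
query mem[0x0b]=0x2e, mem[0x13]=0x9c, mem[0x1b]=0xb2, mem[0x12]=0xf4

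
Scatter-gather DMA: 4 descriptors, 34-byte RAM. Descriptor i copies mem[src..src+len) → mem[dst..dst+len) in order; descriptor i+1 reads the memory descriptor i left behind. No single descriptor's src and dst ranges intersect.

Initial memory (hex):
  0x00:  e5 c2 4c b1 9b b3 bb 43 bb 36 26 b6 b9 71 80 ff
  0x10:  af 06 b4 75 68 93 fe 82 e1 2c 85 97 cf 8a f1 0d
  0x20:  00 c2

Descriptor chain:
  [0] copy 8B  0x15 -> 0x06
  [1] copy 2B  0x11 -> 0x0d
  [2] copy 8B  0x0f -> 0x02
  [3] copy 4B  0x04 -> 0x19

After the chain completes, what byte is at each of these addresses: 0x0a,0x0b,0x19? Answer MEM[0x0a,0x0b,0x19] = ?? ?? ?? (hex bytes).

[0] 0x15->0x06 len=8 : 93 fe 82 e1 2c 85 97 cf
[1] 0x11->0x0d len=2 : 06 b4
[2] 0x0f->0x02 len=8 : ff af 06 b4 75 68 93 fe
[3] 0x04->0x19 len=4 : 06 b4 75 68
query mem[0x0a]=0x2c, mem[0x0b]=0x85, mem[0x19]=0x06

MEM[0x0a,0x0b,0x19] = 2c 85 06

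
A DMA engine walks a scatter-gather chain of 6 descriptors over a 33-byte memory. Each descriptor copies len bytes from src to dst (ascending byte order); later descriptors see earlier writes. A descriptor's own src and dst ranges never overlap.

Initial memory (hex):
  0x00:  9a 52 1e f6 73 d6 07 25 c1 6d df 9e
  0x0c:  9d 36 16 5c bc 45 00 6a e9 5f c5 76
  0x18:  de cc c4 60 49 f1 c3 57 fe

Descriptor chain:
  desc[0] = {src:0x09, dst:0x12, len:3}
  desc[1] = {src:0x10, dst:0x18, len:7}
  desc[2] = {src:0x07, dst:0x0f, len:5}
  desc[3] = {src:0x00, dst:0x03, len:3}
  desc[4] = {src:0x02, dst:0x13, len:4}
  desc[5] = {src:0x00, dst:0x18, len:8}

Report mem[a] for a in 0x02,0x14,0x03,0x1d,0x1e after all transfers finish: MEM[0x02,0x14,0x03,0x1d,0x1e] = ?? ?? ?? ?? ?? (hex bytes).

MEM[0x02,0x14,0x03,0x1d,0x1e] = 1e 9a 9a 1e 07

D0: mem[0x12..0x14] <- [6d df 9e]
D1: mem[0x18..0x1e] <- [bc 45 6d df 9e 5f c5]
D2: mem[0x0f..0x13] <- [25 c1 6d df 9e]
D3: mem[0x03..0x05] <- [9a 52 1e]
D4: mem[0x13..0x16] <- [1e 9a 52 1e]
D5: mem[0x18..0x1f] <- [9a 52 1e 9a 52 1e 07 25]
query mem[0x02]=0x1e, mem[0x14]=0x9a, mem[0x03]=0x9a, mem[0x1d]=0x1e, mem[0x1e]=0x07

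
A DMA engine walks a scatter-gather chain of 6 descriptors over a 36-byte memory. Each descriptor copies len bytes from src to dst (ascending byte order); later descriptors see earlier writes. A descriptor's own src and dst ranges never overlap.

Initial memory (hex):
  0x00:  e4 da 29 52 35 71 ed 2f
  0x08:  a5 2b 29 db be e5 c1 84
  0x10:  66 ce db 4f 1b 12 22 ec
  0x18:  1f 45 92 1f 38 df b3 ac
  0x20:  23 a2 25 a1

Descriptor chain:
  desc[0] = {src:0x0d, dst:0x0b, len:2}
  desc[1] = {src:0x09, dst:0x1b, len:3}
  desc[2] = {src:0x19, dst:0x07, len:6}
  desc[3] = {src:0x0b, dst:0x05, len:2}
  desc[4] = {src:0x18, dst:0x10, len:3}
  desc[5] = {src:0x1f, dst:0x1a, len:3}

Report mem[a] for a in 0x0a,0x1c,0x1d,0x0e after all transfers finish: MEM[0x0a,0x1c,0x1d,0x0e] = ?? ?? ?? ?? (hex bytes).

#0 dst[0x0b+2] := {0xe5,0xc1}
#1 dst[0x1b+3] := {0x2b,0x29,0xe5}
#2 dst[0x07+6] := {0x45,0x92,0x2b,0x29,0xe5,0xb3}
#3 dst[0x05+2] := {0xe5,0xb3}
#4 dst[0x10+3] := {0x1f,0x45,0x92}
#5 dst[0x1a+3] := {0xac,0x23,0xa2}
query mem[0x0a]=0x29, mem[0x1c]=0xa2, mem[0x1d]=0xe5, mem[0x0e]=0xc1

MEM[0x0a,0x1c,0x1d,0x0e] = 29 a2 e5 c1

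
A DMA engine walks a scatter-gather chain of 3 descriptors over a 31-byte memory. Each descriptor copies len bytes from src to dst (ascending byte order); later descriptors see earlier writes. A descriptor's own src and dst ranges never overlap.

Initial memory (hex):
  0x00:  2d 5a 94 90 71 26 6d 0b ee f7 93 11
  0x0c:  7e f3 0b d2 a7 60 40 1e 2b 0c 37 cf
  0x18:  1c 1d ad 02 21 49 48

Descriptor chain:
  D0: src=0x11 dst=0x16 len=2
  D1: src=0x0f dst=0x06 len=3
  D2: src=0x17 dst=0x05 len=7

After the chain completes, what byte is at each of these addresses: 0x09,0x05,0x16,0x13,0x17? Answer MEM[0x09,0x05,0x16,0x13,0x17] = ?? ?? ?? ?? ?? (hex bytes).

MEM[0x09,0x05,0x16,0x13,0x17] = 02 40 60 1e 40

  after D0: wrote 2B at 0x16 = 6040
  after D1: wrote 3B at 0x06 = d2a760
  after D2: wrote 7B at 0x05 = 401c1dad022149
query mem[0x09]=0x02, mem[0x05]=0x40, mem[0x16]=0x60, mem[0x13]=0x1e, mem[0x17]=0x40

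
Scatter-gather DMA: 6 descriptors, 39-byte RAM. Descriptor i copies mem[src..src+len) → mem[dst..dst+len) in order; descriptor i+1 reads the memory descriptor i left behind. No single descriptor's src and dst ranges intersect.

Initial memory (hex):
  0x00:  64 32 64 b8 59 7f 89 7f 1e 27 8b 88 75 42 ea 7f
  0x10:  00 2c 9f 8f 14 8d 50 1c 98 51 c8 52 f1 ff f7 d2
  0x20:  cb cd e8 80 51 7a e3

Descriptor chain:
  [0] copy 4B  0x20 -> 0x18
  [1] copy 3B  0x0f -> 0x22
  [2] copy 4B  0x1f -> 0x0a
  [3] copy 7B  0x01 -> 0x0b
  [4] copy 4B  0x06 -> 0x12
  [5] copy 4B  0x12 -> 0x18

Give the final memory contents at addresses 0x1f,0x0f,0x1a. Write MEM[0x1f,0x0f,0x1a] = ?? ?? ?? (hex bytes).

MEM[0x1f,0x0f,0x1a] = d2 7f 1e

D0: mem[0x18..0x1b] <- [cb cd e8 80]
D1: mem[0x22..0x24] <- [7f 00 2c]
D2: mem[0x0a..0x0d] <- [d2 cb cd 7f]
D3: mem[0x0b..0x11] <- [32 64 b8 59 7f 89 7f]
D4: mem[0x12..0x15] <- [89 7f 1e 27]
D5: mem[0x18..0x1b] <- [89 7f 1e 27]
query mem[0x1f]=0xd2, mem[0x0f]=0x7f, mem[0x1a]=0x1e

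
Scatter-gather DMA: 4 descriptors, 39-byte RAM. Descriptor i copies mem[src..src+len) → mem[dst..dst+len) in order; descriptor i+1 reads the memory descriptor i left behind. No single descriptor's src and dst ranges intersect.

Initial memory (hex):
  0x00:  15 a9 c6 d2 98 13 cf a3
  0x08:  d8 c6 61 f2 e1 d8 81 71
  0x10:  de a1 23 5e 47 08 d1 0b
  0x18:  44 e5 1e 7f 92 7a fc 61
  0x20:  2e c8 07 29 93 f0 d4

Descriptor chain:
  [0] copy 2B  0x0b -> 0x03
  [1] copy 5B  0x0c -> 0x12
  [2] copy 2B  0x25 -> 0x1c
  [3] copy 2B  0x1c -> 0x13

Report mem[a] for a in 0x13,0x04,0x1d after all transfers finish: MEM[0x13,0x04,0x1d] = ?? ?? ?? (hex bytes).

  after D0: wrote 2B at 0x03 = f2e1
  after D1: wrote 5B at 0x12 = e1d88171de
  after D2: wrote 2B at 0x1c = f0d4
  after D3: wrote 2B at 0x13 = f0d4
query mem[0x13]=0xf0, mem[0x04]=0xe1, mem[0x1d]=0xd4

MEM[0x13,0x04,0x1d] = f0 e1 d4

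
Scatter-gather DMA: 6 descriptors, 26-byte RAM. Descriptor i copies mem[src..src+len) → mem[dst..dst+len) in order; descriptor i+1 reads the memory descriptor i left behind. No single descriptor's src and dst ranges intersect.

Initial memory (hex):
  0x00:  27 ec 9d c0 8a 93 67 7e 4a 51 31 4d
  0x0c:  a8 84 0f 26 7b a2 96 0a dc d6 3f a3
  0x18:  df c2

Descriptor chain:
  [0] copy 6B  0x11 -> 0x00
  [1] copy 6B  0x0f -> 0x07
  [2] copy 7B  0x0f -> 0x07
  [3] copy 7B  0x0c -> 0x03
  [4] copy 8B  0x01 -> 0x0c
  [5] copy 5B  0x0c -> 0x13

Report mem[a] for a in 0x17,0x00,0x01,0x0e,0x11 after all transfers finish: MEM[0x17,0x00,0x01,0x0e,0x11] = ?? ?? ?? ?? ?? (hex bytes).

#0 dst[0x00+6] := {0xa2,0x96,0x0a,0xdc,0xd6,0x3f}
#1 dst[0x07+6] := {0x26,0x7b,0xa2,0x96,0x0a,0xdc}
#2 dst[0x07+7] := {0x26,0x7b,0xa2,0x96,0x0a,0xdc,0xd6}
#3 dst[0x03+7] := {0xdc,0xd6,0x0f,0x26,0x7b,0xa2,0x96}
#4 dst[0x0c+8] := {0x96,0x0a,0xdc,0xd6,0x0f,0x26,0x7b,0xa2}
#5 dst[0x13+5] := {0x96,0x0a,0xdc,0xd6,0x0f}
query mem[0x17]=0x0f, mem[0x00]=0xa2, mem[0x01]=0x96, mem[0x0e]=0xdc, mem[0x11]=0x26

MEM[0x17,0x00,0x01,0x0e,0x11] = 0f a2 96 dc 26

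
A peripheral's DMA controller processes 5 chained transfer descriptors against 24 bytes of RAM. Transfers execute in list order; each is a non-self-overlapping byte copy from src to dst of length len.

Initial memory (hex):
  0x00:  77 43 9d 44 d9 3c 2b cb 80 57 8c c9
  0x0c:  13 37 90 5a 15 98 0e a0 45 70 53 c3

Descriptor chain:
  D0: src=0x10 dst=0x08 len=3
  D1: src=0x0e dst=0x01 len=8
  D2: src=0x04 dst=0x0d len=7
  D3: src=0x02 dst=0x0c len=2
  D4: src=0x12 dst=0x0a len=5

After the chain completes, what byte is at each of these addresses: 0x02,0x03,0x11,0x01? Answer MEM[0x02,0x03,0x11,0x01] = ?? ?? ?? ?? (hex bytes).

MEM[0x02,0x03,0x11,0x01] = 5a 15 70 90

D0: mem[0x08..0x0a] <- [15 98 0e]
D1: mem[0x01..0x08] <- [90 5a 15 98 0e a0 45 70]
D2: mem[0x0d..0x13] <- [98 0e a0 45 70 98 0e]
D3: mem[0x0c..0x0d] <- [5a 15]
D4: mem[0x0a..0x0e] <- [98 0e 45 70 53]
query mem[0x02]=0x5a, mem[0x03]=0x15, mem[0x11]=0x70, mem[0x01]=0x90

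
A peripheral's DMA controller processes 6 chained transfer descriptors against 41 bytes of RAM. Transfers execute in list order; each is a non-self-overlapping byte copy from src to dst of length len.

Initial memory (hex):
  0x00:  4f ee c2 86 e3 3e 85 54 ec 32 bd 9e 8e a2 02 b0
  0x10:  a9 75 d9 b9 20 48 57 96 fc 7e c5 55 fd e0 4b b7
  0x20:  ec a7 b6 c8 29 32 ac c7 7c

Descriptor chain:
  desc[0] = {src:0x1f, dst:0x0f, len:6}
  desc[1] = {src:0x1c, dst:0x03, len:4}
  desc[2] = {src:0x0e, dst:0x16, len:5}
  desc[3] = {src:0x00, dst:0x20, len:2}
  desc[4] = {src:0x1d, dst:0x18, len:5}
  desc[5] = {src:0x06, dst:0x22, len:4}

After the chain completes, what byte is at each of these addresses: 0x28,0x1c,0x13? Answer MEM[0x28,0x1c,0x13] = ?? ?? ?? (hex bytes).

MEM[0x28,0x1c,0x13] = 7c ee c8

[0] 0x1f->0x0f len=6 : b7 ec a7 b6 c8 29
[1] 0x1c->0x03 len=4 : fd e0 4b b7
[2] 0x0e->0x16 len=5 : 02 b7 ec a7 b6
[3] 0x00->0x20 len=2 : 4f ee
[4] 0x1d->0x18 len=5 : e0 4b b7 4f ee
[5] 0x06->0x22 len=4 : b7 54 ec 32
query mem[0x28]=0x7c, mem[0x1c]=0xee, mem[0x13]=0xc8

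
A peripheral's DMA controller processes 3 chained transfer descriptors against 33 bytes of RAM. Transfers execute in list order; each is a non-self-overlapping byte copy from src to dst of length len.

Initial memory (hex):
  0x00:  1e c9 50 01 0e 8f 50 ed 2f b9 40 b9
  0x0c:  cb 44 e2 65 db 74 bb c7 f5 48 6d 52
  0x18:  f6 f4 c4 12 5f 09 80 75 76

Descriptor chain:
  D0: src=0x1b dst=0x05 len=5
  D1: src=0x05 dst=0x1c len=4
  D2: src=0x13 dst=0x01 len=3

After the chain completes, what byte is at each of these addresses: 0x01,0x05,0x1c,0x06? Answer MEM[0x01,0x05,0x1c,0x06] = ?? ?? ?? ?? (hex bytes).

D0: mem[0x05..0x09] <- [12 5f 09 80 75]
D1: mem[0x1c..0x1f] <- [12 5f 09 80]
D2: mem[0x01..0x03] <- [c7 f5 48]
query mem[0x01]=0xc7, mem[0x05]=0x12, mem[0x1c]=0x12, mem[0x06]=0x5f

MEM[0x01,0x05,0x1c,0x06] = c7 12 12 5f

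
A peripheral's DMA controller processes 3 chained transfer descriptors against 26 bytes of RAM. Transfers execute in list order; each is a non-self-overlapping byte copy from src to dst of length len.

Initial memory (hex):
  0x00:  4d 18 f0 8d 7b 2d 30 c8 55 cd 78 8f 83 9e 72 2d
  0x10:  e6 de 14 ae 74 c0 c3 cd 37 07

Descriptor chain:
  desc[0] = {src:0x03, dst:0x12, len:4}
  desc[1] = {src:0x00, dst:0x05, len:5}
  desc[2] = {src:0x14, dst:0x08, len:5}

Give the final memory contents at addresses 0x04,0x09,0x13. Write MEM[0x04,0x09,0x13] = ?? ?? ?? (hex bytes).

MEM[0x04,0x09,0x13] = 7b 30 7b

D0: mem[0x12..0x15] <- [8d 7b 2d 30]
D1: mem[0x05..0x09] <- [4d 18 f0 8d 7b]
D2: mem[0x08..0x0c] <- [2d 30 c3 cd 37]
query mem[0x04]=0x7b, mem[0x09]=0x30, mem[0x13]=0x7b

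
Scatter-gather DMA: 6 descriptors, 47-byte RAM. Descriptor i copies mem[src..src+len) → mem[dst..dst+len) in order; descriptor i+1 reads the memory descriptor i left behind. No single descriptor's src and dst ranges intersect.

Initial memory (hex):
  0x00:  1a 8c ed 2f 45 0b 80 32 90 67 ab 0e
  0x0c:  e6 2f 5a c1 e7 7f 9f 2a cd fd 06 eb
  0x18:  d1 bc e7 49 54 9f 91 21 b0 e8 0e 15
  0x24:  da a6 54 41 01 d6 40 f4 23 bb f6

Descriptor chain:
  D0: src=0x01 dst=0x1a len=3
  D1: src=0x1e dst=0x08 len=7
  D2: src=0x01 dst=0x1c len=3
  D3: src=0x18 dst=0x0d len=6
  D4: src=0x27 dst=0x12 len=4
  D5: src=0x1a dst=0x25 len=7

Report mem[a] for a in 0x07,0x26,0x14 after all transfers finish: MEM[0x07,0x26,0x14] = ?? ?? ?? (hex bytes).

MEM[0x07,0x26,0x14] = 32 ed d6

  after D0: wrote 3B at 0x1a = 8ced2f
  after D1: wrote 7B at 0x08 = 9121b0e80e15da
  after D2: wrote 3B at 0x1c = 8ced2f
  after D3: wrote 6B at 0x0d = d1bc8ced8ced
  after D4: wrote 4B at 0x12 = 4101d640
  after D5: wrote 7B at 0x25 = 8ced8ced2f21b0
query mem[0x07]=0x32, mem[0x26]=0xed, mem[0x14]=0xd6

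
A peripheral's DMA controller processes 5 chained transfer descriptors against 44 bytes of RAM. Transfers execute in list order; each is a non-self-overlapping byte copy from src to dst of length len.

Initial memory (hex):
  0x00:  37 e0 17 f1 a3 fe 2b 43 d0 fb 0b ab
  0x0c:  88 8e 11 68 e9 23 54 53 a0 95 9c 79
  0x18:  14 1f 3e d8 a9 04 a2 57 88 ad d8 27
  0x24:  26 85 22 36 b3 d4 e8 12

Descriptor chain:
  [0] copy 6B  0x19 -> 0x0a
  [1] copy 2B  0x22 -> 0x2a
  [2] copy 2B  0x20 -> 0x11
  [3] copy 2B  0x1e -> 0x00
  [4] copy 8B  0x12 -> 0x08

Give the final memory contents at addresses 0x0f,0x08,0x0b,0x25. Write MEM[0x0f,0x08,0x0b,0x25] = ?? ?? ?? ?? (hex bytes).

MEM[0x0f,0x08,0x0b,0x25] = 1f ad 95 85

#0 dst[0x0a+6] := {0x1f,0x3e,0xd8,0xa9,0x04,0xa2}
#1 dst[0x2a+2] := {0xd8,0x27}
#2 dst[0x11+2] := {0x88,0xad}
#3 dst[0x00+2] := {0xa2,0x57}
#4 dst[0x08+8] := {0xad,0x53,0xa0,0x95,0x9c,0x79,0x14,0x1f}
query mem[0x0f]=0x1f, mem[0x08]=0xad, mem[0x0b]=0x95, mem[0x25]=0x85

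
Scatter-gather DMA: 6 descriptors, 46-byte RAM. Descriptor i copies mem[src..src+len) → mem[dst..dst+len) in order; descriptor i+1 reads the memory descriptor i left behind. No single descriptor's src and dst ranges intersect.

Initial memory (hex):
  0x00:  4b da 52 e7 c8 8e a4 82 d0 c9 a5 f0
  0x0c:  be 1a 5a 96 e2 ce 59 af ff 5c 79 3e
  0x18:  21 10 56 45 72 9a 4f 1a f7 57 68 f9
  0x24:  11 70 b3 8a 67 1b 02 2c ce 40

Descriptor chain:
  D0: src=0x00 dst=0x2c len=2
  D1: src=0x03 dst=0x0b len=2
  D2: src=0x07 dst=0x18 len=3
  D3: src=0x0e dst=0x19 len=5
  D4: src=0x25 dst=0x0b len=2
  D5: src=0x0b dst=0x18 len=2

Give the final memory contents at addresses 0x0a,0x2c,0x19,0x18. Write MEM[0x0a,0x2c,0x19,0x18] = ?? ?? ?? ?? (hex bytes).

MEM[0x0a,0x2c,0x19,0x18] = a5 4b b3 70

  after D0: wrote 2B at 0x2c = 4bda
  after D1: wrote 2B at 0x0b = e7c8
  after D2: wrote 3B at 0x18 = 82d0c9
  after D3: wrote 5B at 0x19 = 5a96e2ce59
  after D4: wrote 2B at 0x0b = 70b3
  after D5: wrote 2B at 0x18 = 70b3
query mem[0x0a]=0xa5, mem[0x2c]=0x4b, mem[0x19]=0xb3, mem[0x18]=0x70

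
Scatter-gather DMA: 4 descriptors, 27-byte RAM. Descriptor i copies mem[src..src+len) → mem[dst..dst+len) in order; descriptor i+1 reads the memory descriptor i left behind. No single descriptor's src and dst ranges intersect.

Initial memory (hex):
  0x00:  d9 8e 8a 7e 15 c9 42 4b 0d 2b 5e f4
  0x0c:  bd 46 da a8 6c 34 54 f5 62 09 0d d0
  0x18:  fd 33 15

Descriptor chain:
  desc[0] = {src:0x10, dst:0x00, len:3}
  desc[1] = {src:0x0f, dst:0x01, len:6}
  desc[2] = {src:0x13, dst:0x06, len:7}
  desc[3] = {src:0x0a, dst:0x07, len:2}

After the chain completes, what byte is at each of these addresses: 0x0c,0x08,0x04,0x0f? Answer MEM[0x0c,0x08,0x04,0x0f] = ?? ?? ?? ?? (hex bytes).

#0 dst[0x00+3] := {0x6c,0x34,0x54}
#1 dst[0x01+6] := {0xa8,0x6c,0x34,0x54,0xf5,0x62}
#2 dst[0x06+7] := {0xf5,0x62,0x09,0x0d,0xd0,0xfd,0x33}
#3 dst[0x07+2] := {0xd0,0xfd}
query mem[0x0c]=0x33, mem[0x08]=0xfd, mem[0x04]=0x54, mem[0x0f]=0xa8

MEM[0x0c,0x08,0x04,0x0f] = 33 fd 54 a8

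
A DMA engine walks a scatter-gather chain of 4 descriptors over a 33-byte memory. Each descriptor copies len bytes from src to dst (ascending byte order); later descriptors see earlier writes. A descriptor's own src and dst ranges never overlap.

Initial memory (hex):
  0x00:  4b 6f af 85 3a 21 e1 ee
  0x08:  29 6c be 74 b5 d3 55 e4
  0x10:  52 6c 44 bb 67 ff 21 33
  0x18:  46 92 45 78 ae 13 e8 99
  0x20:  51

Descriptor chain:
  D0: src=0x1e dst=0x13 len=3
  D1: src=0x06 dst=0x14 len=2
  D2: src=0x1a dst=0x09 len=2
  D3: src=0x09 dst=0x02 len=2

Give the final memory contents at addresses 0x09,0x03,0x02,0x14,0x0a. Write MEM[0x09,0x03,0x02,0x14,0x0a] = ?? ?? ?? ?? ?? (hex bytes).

#0 dst[0x13+3] := {0xe8,0x99,0x51}
#1 dst[0x14+2] := {0xe1,0xee}
#2 dst[0x09+2] := {0x45,0x78}
#3 dst[0x02+2] := {0x45,0x78}
query mem[0x09]=0x45, mem[0x03]=0x78, mem[0x02]=0x45, mem[0x14]=0xe1, mem[0x0a]=0x78

MEM[0x09,0x03,0x02,0x14,0x0a] = 45 78 45 e1 78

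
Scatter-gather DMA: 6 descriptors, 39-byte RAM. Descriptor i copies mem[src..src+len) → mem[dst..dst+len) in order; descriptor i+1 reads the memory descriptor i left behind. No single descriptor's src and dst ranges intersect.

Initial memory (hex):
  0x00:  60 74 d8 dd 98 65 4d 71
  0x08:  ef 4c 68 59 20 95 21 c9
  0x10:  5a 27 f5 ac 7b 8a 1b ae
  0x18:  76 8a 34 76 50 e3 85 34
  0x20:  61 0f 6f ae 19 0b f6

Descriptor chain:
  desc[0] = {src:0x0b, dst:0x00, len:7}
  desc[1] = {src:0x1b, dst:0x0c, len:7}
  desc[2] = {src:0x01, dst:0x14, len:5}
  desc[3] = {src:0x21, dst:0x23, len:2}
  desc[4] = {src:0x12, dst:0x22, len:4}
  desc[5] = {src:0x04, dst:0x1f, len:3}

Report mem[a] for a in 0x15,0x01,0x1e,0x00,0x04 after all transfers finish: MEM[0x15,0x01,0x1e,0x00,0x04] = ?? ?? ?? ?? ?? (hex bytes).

MEM[0x15,0x01,0x1e,0x00,0x04] = 95 20 85 59 c9

[0] 0x0b->0x00 len=7 : 59 20 95 21 c9 5a 27
[1] 0x1b->0x0c len=7 : 76 50 e3 85 34 61 0f
[2] 0x01->0x14 len=5 : 20 95 21 c9 5a
[3] 0x21->0x23 len=2 : 0f 6f
[4] 0x12->0x22 len=4 : 0f ac 20 95
[5] 0x04->0x1f len=3 : c9 5a 27
query mem[0x15]=0x95, mem[0x01]=0x20, mem[0x1e]=0x85, mem[0x00]=0x59, mem[0x04]=0xc9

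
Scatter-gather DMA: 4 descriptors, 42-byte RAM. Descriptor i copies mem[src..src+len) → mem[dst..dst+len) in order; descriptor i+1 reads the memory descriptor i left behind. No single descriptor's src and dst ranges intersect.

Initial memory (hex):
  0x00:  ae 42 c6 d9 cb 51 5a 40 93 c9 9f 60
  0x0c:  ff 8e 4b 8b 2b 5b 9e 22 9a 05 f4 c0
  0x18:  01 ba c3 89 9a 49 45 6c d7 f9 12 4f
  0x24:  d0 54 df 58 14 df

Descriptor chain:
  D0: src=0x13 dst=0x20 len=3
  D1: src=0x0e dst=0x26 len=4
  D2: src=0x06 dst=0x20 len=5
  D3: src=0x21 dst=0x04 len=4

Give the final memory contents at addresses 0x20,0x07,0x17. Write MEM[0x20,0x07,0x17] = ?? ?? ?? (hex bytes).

MEM[0x20,0x07,0x17] = 5a 9f c0

  after D0: wrote 3B at 0x20 = 229a05
  after D1: wrote 4B at 0x26 = 4b8b2b5b
  after D2: wrote 5B at 0x20 = 5a4093c99f
  after D3: wrote 4B at 0x04 = 4093c99f
query mem[0x20]=0x5a, mem[0x07]=0x9f, mem[0x17]=0xc0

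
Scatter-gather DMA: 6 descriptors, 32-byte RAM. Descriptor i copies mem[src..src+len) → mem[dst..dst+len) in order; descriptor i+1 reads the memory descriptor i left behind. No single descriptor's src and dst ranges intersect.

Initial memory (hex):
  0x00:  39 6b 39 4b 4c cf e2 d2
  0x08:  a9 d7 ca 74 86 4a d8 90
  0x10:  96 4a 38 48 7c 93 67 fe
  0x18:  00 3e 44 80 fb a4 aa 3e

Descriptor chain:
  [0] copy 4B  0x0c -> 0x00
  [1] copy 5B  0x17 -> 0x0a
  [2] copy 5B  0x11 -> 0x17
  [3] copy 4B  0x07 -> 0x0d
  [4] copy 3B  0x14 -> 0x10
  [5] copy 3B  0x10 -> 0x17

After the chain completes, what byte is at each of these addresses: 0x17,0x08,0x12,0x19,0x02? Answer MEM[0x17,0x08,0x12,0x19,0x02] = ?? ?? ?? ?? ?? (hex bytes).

MEM[0x17,0x08,0x12,0x19,0x02] = 7c a9 67 67 d8

[0] 0x0c->0x00 len=4 : 86 4a d8 90
[1] 0x17->0x0a len=5 : fe 00 3e 44 80
[2] 0x11->0x17 len=5 : 4a 38 48 7c 93
[3] 0x07->0x0d len=4 : d2 a9 d7 fe
[4] 0x14->0x10 len=3 : 7c 93 67
[5] 0x10->0x17 len=3 : 7c 93 67
query mem[0x17]=0x7c, mem[0x08]=0xa9, mem[0x12]=0x67, mem[0x19]=0x67, mem[0x02]=0xd8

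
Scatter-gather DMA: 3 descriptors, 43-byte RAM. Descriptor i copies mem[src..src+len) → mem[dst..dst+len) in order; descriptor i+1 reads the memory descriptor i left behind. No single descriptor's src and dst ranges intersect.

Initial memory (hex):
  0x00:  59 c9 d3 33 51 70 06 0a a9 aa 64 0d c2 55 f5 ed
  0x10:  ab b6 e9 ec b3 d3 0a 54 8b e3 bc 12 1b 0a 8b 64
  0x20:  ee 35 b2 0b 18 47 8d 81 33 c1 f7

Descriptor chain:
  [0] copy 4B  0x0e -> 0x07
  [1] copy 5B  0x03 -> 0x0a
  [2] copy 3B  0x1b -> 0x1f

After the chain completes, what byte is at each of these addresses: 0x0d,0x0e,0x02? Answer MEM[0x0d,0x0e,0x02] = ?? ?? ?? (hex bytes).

#0 dst[0x07+4] := {0xf5,0xed,0xab,0xb6}
#1 dst[0x0a+5] := {0x33,0x51,0x70,0x06,0xf5}
#2 dst[0x1f+3] := {0x12,0x1b,0x0a}
query mem[0x0d]=0x06, mem[0x0e]=0xf5, mem[0x02]=0xd3

MEM[0x0d,0x0e,0x02] = 06 f5 d3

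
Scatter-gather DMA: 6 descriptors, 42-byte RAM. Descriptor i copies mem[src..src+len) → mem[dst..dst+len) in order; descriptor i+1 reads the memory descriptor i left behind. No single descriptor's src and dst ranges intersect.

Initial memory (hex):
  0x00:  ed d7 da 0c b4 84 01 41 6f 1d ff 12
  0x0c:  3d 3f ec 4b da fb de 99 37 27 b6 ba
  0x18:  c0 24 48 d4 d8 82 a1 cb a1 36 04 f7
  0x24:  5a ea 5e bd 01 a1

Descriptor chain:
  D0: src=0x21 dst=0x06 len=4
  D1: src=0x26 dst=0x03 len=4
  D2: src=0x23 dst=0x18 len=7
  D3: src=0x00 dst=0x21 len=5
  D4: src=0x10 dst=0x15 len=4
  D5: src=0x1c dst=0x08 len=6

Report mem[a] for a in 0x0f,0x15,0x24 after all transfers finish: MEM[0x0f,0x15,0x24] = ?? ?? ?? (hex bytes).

MEM[0x0f,0x15,0x24] = 4b da 5e

#0 dst[0x06+4] := {0x36,0x04,0xf7,0x5a}
#1 dst[0x03+4] := {0x5e,0xbd,0x01,0xa1}
#2 dst[0x18+7] := {0xf7,0x5a,0xea,0x5e,0xbd,0x01,0xa1}
#3 dst[0x21+5] := {0xed,0xd7,0xda,0x5e,0xbd}
#4 dst[0x15+4] := {0xda,0xfb,0xde,0x99}
#5 dst[0x08+6] := {0xbd,0x01,0xa1,0xcb,0xa1,0xed}
query mem[0x0f]=0x4b, mem[0x15]=0xda, mem[0x24]=0x5e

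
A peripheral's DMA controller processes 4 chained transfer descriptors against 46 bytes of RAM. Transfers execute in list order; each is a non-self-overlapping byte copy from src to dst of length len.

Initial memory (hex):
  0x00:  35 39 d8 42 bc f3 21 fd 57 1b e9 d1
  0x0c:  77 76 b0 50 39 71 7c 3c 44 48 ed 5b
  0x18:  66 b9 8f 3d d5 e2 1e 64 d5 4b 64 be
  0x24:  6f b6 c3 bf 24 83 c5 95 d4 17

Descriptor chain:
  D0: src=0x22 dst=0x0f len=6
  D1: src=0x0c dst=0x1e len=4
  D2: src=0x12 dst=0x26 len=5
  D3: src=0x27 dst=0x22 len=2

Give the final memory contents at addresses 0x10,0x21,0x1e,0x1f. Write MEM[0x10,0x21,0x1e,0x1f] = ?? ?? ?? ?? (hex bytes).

#0 dst[0x0f+6] := {0x64,0xbe,0x6f,0xb6,0xc3,0xbf}
#1 dst[0x1e+4] := {0x77,0x76,0xb0,0x64}
#2 dst[0x26+5] := {0xb6,0xc3,0xbf,0x48,0xed}
#3 dst[0x22+2] := {0xc3,0xbf}
query mem[0x10]=0xbe, mem[0x21]=0x64, mem[0x1e]=0x77, mem[0x1f]=0x76

MEM[0x10,0x21,0x1e,0x1f] = be 64 77 76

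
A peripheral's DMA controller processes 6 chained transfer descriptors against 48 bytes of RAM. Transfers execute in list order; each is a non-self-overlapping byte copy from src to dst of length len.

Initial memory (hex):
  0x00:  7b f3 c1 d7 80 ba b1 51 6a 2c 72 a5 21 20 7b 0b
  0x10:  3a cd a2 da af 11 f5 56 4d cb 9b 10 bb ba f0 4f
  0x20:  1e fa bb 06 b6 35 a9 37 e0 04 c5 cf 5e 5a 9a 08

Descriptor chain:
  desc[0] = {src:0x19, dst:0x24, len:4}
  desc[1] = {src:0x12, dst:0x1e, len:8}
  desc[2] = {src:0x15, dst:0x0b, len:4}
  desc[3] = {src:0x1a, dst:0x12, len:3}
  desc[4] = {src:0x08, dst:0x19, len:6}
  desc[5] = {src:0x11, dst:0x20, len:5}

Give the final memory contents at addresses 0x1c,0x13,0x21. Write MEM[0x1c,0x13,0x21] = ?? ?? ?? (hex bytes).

D0: mem[0x24..0x27] <- [cb 9b 10 bb]
D1: mem[0x1e..0x25] <- [a2 da af 11 f5 56 4d cb]
D2: mem[0x0b..0x0e] <- [11 f5 56 4d]
D3: mem[0x12..0x14] <- [9b 10 bb]
D4: mem[0x19..0x1e] <- [6a 2c 72 11 f5 56]
D5: mem[0x20..0x24] <- [cd 9b 10 bb 11]
query mem[0x1c]=0x11, mem[0x13]=0x10, mem[0x21]=0x9b

MEM[0x1c,0x13,0x21] = 11 10 9b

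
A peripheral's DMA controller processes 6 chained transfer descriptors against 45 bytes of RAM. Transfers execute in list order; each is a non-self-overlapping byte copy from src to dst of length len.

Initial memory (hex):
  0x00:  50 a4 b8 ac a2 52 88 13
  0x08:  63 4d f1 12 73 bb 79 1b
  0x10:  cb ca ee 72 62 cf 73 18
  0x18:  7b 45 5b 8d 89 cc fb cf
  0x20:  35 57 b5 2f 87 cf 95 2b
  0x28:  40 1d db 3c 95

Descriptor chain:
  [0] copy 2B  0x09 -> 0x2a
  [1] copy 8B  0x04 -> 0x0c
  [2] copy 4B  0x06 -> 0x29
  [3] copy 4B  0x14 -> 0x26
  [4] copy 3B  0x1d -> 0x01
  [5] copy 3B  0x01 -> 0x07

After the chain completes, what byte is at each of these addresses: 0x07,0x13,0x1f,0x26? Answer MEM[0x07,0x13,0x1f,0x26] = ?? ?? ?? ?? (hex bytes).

#0 dst[0x2a+2] := {0x4d,0xf1}
#1 dst[0x0c+8] := {0xa2,0x52,0x88,0x13,0x63,0x4d,0xf1,0x12}
#2 dst[0x29+4] := {0x88,0x13,0x63,0x4d}
#3 dst[0x26+4] := {0x62,0xcf,0x73,0x18}
#4 dst[0x01+3] := {0xcc,0xfb,0xcf}
#5 dst[0x07+3] := {0xcc,0xfb,0xcf}
query mem[0x07]=0xcc, mem[0x13]=0x12, mem[0x1f]=0xcf, mem[0x26]=0x62

MEM[0x07,0x13,0x1f,0x26] = cc 12 cf 62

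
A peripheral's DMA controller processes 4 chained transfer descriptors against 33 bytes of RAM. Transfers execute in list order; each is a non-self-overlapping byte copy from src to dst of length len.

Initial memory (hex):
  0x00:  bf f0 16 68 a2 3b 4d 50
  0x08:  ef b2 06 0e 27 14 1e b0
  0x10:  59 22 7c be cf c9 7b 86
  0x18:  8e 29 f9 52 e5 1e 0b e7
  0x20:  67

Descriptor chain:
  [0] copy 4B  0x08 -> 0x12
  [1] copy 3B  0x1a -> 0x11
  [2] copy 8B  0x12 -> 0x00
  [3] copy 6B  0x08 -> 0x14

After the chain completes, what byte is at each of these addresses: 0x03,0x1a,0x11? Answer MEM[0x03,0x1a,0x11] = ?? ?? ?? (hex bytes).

MEM[0x03,0x1a,0x11] = 0e f9 f9

#0 dst[0x12+4] := {0xef,0xb2,0x06,0x0e}
#1 dst[0x11+3] := {0xf9,0x52,0xe5}
#2 dst[0x00+8] := {0x52,0xe5,0x06,0x0e,0x7b,0x86,0x8e,0x29}
#3 dst[0x14+6] := {0xef,0xb2,0x06,0x0e,0x27,0x14}
query mem[0x03]=0x0e, mem[0x1a]=0xf9, mem[0x11]=0xf9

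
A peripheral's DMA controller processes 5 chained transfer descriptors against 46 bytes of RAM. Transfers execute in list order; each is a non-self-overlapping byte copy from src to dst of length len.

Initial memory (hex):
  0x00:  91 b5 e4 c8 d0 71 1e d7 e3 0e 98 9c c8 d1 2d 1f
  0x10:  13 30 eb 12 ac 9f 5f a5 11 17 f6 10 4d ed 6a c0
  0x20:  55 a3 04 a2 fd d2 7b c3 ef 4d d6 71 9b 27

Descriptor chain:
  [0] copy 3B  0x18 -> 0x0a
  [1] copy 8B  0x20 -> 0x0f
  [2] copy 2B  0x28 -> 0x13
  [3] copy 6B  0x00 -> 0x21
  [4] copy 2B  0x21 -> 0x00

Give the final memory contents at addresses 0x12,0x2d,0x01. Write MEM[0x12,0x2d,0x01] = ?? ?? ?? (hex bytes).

D0: mem[0x0a..0x0c] <- [11 17 f6]
D1: mem[0x0f..0x16] <- [55 a3 04 a2 fd d2 7b c3]
D2: mem[0x13..0x14] <- [ef 4d]
D3: mem[0x21..0x26] <- [91 b5 e4 c8 d0 71]
D4: mem[0x00..0x01] <- [91 b5]
query mem[0x12]=0xa2, mem[0x2d]=0x27, mem[0x01]=0xb5

MEM[0x12,0x2d,0x01] = a2 27 b5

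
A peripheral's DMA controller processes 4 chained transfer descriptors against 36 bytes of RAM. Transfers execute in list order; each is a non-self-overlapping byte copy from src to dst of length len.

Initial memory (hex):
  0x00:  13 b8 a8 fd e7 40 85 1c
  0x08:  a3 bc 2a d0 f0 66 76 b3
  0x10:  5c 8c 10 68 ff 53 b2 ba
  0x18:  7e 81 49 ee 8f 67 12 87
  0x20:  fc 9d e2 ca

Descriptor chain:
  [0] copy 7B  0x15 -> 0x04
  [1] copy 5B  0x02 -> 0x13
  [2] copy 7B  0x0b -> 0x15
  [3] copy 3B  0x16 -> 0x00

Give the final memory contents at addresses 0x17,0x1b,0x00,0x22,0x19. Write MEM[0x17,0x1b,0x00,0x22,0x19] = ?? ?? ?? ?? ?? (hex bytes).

MEM[0x17,0x1b,0x00,0x22,0x19] = 66 8c f0 e2 b3

#0 dst[0x04+7] := {0x53,0xb2,0xba,0x7e,0x81,0x49,0xee}
#1 dst[0x13+5] := {0xa8,0xfd,0x53,0xb2,0xba}
#2 dst[0x15+7] := {0xd0,0xf0,0x66,0x76,0xb3,0x5c,0x8c}
#3 dst[0x00+3] := {0xf0,0x66,0x76}
query mem[0x17]=0x66, mem[0x1b]=0x8c, mem[0x00]=0xf0, mem[0x22]=0xe2, mem[0x19]=0xb3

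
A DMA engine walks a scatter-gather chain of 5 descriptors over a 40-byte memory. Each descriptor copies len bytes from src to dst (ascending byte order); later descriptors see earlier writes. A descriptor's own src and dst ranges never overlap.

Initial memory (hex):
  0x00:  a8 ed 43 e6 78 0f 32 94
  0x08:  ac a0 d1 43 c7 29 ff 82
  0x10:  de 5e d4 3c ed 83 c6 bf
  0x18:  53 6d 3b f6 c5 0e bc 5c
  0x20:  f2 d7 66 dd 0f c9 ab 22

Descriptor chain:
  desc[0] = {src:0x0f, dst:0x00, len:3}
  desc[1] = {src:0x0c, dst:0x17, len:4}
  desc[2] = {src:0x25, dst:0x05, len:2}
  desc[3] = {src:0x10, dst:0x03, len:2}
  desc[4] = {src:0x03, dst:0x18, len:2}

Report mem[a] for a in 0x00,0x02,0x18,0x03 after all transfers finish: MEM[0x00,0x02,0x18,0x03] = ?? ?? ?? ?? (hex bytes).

  after D0: wrote 3B at 0x00 = 82de5e
  after D1: wrote 4B at 0x17 = c729ff82
  after D2: wrote 2B at 0x05 = c9ab
  after D3: wrote 2B at 0x03 = de5e
  after D4: wrote 2B at 0x18 = de5e
query mem[0x00]=0x82, mem[0x02]=0x5e, mem[0x18]=0xde, mem[0x03]=0xde

MEM[0x00,0x02,0x18,0x03] = 82 5e de de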